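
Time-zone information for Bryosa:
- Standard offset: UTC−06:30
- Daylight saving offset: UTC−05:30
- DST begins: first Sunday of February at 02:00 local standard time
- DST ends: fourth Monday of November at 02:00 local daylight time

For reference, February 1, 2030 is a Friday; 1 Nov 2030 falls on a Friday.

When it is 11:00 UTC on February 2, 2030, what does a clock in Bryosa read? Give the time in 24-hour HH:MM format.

1 February 2030 is a Friday, so the first Sunday is February 3.
1 November 2030 is a Friday, so the first Monday is November 4 and the fourth is November 25.
At the standard offset (UTC−06:30), 11:00 UTC − 6h30m = 04:30 Bryosa standard time.
The standard-time date in Bryosa, February 2, 2030, does not fall between 3 February and 25 November, so daylight saving is not in effect and Bryosa is at UTC−06:30.
11:00 UTC − 6h30m = 04:30 local.

04:30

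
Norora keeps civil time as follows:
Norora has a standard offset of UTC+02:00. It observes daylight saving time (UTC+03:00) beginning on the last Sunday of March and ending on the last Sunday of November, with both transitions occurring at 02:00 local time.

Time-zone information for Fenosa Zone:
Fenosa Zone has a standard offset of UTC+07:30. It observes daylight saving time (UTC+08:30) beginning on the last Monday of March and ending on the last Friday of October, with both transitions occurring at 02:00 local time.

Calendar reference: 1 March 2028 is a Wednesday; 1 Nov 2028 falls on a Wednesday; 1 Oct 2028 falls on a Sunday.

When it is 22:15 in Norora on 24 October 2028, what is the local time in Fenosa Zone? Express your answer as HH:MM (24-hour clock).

1 March 2028 is a Wednesday, so Sundays fall on 5, 12, 19, 26; the last is March 26.
1 November 2028 is a Wednesday, so Sundays fall on 5, 12, 19, 26; the last is November 26.
24 October 2028 falls between 26 March and 26 November, so daylight saving is in effect and Norora is at UTC+03:00.
22:15 Norora − 3h = 19:15 UTC.
1 March 2028 is a Wednesday, so Mondays fall on 6, 13, 20, 27; the last is March 27.
1 October 2028 is a Sunday, so Fridays fall on 6, 13, 20, 27; the last is October 27.
At the standard offset (UTC+07:30), 19:15 UTC + 7h30m = 02:45 Fenosa Zone standard time (rolling into the next day, 25 October 2028).
Daylight saving runs 27 March – 27 October; the standard-time date in Fenosa Zone, 25 October 2028, is inside that window, so Fenosa Zone is at UTC+08:30.
19:15 UTC + 8h30m = 03:45 Fenosa Zone (rolling into the next day, 25 October 2028).

03:45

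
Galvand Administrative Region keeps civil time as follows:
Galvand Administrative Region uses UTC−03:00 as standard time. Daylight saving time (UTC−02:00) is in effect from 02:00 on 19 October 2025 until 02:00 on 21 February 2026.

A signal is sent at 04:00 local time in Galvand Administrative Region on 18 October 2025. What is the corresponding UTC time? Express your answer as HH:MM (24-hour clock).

07:00

Daylight saving runs 19 October 2025 – 21 February 2026; 18 October 2025 is outside that window, so Galvand Administrative Region is on standard time at UTC−03:00.
04:00 local + 3h = 07:00 UTC.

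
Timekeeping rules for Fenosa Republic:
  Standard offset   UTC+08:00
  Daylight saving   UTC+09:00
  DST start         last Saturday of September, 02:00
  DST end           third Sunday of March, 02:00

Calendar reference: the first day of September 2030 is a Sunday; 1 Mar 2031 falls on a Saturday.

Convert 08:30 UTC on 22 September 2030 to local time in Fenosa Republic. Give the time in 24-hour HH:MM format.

16:30

1 September 2030 is a Sunday, so Saturdays fall on 7, 14, 21, 28; the last is September 28.
1 March 2031 is a Saturday, so the first Sunday is March 2 and the third is March 16.
At the standard offset (UTC+08:00), 08:30 UTC + 8h = 16:30 Fenosa Republic standard time.
The standard-time date in Fenosa Republic, 22 September 2030, is outside the daylight-saving period (28 September 2030 – 16 March 2031), so Fenosa Republic is on standard time, UTC+08:00.
08:30 UTC + 8h = 16:30 local.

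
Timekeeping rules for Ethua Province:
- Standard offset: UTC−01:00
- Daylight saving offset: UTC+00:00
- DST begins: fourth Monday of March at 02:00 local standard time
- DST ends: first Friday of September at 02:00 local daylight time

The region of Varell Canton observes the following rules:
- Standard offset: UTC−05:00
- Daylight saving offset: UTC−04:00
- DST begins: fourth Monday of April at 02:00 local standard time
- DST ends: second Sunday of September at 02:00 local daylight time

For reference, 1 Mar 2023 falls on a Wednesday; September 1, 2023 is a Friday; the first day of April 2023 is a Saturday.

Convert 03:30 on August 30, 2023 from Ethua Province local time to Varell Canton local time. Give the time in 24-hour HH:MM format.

23:30

1 March 2023 is a Wednesday, so the first Monday is March 6 and the fourth is March 27.
1 September 2023 is a Friday, so the first Friday is September 1.
Daylight saving runs 27 March – 1 September; August 30, 2023 is inside that window, so Ethua Province is at UTC+00:00.
03:30 Ethua Province − 0h = 03:30 UTC.
1 April 2023 is a Saturday, so the first Monday is April 3 and the fourth is April 24.
1 September 2023 is a Friday, so the first Sunday is September 3 and the second is September 10.
At the standard offset (UTC−05:00), 03:30 UTC − 5h = 22:30 Varell Canton standard time (rolling into the previous day, 29 August 2023).
The standard-time date in Varell Canton, August 29, 2023, falls between 24 April and 10 September, so daylight saving is in effect and Varell Canton is at UTC−04:00.
03:30 UTC − 4h = 23:30 Varell Canton (rolling into the previous day, 29 August 2023).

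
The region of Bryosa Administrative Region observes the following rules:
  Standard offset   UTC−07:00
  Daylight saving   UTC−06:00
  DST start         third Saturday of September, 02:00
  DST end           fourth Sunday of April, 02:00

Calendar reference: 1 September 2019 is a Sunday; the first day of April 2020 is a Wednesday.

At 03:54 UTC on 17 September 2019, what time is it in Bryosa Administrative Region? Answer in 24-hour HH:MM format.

20:54

1 September 2019 is a Sunday, so the first Saturday is September 7 and the third is September 21.
1 April 2020 is a Wednesday, so the first Sunday is April 5 and the fourth is April 26.
At the standard offset (UTC−07:00), 03:54 UTC − 7h = 20:54 Bryosa Administrative Region standard time (rolling into the previous day, 16 September 2019).
Daylight saving runs 21 September 2019 – 26 April 2020; the standard-time date in Bryosa Administrative Region, 16 September 2019, is outside that window, so Bryosa Administrative Region is on standard time at UTC−07:00.
03:54 UTC − 7h = 20:54 local (rolling into the previous day, 16 September 2019).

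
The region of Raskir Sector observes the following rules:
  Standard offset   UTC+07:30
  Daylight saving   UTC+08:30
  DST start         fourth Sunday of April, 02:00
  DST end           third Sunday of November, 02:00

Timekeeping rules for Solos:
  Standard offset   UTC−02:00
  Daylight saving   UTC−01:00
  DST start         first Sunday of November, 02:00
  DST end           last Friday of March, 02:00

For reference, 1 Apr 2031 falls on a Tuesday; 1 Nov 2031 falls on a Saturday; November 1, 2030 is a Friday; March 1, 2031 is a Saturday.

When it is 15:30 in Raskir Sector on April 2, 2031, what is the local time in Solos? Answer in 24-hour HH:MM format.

06:00

1 April 2031 is a Tuesday, so the first Sunday is April 6 and the fourth is April 27.
1 November 2031 is a Saturday, so the first Sunday is November 2 and the third is November 16.
April 2, 2031 is outside the daylight-saving period (27 April – 16 November), so Raskir Sector is on standard time, UTC+07:30.
15:30 Raskir Sector − 7h30m = 08:00 UTC.
1 November 2030 is a Friday, so the first Sunday is November 3.
1 March 2031 is a Saturday, so Fridays fall on 7, 14, 21, 28; the last is March 28.
At the standard offset (UTC−02:00), 08:00 UTC − 2h = 06:00 Solos standard time.
The standard-time date in Solos, April 2, 2031, does not fall between 3 November 2030 and 28 March 2031, so daylight saving is not in effect and Solos is at UTC−02:00.
08:00 UTC − 2h = 06:00 Solos.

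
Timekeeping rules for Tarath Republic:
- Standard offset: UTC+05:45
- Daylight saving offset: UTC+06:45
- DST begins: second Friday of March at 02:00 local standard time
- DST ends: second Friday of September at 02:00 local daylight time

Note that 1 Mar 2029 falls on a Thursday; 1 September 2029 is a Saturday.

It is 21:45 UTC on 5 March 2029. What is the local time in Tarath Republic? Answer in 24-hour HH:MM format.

03:30

1 March 2029 is a Thursday, so the first Friday is March 2 and the second is March 9.
1 September 2029 is a Saturday, so the first Friday is September 7 and the second is September 14.
At the standard offset (UTC+05:45), 21:45 UTC + 5h45m = 03:30 Tarath Republic standard time (rolling into the next day, 6 March 2029).
The standard-time date in Tarath Republic, 6 March 2029, does not fall between 9 March and 14 September, so daylight saving is not in effect and Tarath Republic is at UTC+05:45.
21:45 UTC + 5h45m = 03:30 local (rolling into the next day, 6 March 2029).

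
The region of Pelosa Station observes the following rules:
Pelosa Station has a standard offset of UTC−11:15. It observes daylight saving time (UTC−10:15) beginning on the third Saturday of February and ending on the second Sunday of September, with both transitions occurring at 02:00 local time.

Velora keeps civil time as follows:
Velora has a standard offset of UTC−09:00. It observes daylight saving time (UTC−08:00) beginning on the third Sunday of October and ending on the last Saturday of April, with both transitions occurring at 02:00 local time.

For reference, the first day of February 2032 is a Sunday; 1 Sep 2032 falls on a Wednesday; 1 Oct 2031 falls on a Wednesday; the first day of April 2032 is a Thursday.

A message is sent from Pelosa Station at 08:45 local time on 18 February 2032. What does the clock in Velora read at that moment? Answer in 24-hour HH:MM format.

1 February 2032 is a Sunday, so the first Saturday is February 7 and the third is February 21.
1 September 2032 is a Wednesday, so the first Sunday is September 5 and the second is September 12.
18 February 2032 is outside the daylight-saving period (21 February – 12 September), so Pelosa Station is on standard time, UTC−11:15.
08:45 Pelosa Station + 11h15m = 20:00 UTC.
1 October 2031 is a Wednesday, so the first Sunday is October 5 and the third is October 19.
1 April 2032 is a Thursday, so Saturdays fall on 3, 10, 17, 24; the last is April 24.
At the standard offset (UTC−09:00), 20:00 UTC − 9h = 11:00 Velora standard time.
The standard-time date in Velora, 18 February 2032, lies within the daylight-saving period (19 October 2031 – 24 April 2032), so Velora is on daylight time, UTC−08:00.
20:00 UTC − 8h = 12:00 Velora.

12:00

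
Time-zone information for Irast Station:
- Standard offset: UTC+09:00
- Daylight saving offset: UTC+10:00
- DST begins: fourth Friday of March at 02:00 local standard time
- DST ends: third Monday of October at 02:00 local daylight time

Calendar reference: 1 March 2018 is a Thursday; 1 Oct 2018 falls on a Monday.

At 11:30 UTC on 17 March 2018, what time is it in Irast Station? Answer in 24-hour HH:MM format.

1 March 2018 is a Thursday, so the first Friday is March 2 and the fourth is March 23.
1 October 2018 is a Monday, so the first Monday is October 1 and the third is October 15.
At the standard offset (UTC+09:00), 11:30 UTC + 9h = 20:30 Irast Station standard time.
The standard-time date in Irast Station, 17 March 2018, does not fall between 23 March and 15 October, so daylight saving is not in effect and Irast Station is at UTC+09:00.
11:30 UTC + 9h = 20:30 local.

20:30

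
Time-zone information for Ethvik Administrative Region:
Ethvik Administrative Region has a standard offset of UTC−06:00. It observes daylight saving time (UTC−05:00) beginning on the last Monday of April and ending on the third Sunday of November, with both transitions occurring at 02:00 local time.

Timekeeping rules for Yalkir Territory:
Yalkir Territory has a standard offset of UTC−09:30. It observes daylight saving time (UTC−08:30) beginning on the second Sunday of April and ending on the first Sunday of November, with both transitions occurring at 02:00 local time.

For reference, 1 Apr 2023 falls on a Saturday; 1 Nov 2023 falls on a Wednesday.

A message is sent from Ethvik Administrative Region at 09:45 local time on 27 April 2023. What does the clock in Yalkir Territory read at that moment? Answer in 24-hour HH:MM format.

1 April 2023 is a Saturday, so Mondays fall on 3, 10, 17, 24; the last is April 24.
1 November 2023 is a Wednesday, so the first Sunday is November 5 and the third is November 19.
27 April 2023 falls between 24 April and 19 November, so daylight saving is in effect and Ethvik Administrative Region is at UTC−05:00.
09:45 Ethvik Administrative Region + 5h = 14:45 UTC.
1 April 2023 is a Saturday, so the first Sunday is April 2 and the second is April 9.
1 November 2023 is a Wednesday, so the first Sunday is November 5.
At the standard offset (UTC−09:30), 14:45 UTC − 9h30m = 05:15 Yalkir Territory standard time.
The standard-time date in Yalkir Territory, 27 April 2023, falls between 9 April and 5 November, so daylight saving is in effect and Yalkir Territory is at UTC−08:30.
14:45 UTC − 8h30m = 06:15 Yalkir Territory.

06:15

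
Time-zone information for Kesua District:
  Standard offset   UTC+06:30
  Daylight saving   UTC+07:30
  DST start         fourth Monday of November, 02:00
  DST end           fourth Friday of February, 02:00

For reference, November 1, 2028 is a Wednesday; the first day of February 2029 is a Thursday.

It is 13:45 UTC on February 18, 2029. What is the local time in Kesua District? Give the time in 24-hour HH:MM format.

1 November 2028 is a Wednesday, so the first Monday is November 6 and the fourth is November 27.
1 February 2029 is a Thursday, so the first Friday is February 2 and the fourth is February 23.
At the standard offset (UTC+06:30), 13:45 UTC + 6h30m = 20:15 Kesua District standard time.
Daylight saving runs 27 November 2028 – 23 February 2029; the standard-time date in Kesua District, February 18, 2029, is inside that window, so Kesua District is at UTC+07:30.
13:45 UTC + 7h30m = 21:15 local.

21:15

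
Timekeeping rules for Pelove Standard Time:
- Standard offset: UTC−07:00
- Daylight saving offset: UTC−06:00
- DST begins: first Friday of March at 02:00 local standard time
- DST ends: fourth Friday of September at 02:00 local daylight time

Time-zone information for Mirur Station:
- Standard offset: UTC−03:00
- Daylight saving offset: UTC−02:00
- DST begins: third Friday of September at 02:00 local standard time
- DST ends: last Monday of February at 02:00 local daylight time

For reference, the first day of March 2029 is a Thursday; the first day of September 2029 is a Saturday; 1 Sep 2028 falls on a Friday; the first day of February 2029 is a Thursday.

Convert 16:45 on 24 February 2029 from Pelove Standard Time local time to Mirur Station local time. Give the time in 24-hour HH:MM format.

1 March 2029 is a Thursday, so the first Friday is March 2.
1 September 2029 is a Saturday, so the first Friday is September 7 and the fourth is September 28.
Daylight saving runs 2 March – 28 September; 24 February 2029 is outside that window, so Pelove Standard Time is on standard time at UTC−07:00.
16:45 Pelove Standard Time + 7h = 23:45 UTC.
1 September 2028 is a Friday, so the first Friday is September 1 and the third is September 15.
1 February 2029 is a Thursday, so Mondays fall on 5, 12, 19, 26; the last is February 26.
At the standard offset (UTC−03:00), 23:45 UTC − 3h = 20:45 Mirur Station standard time.
Daylight saving runs 15 September 2028 – 26 February 2029; the standard-time date in Mirur Station, 24 February 2029, is inside that window, so Mirur Station is at UTC−02:00.
23:45 UTC − 2h = 21:45 Mirur Station.

21:45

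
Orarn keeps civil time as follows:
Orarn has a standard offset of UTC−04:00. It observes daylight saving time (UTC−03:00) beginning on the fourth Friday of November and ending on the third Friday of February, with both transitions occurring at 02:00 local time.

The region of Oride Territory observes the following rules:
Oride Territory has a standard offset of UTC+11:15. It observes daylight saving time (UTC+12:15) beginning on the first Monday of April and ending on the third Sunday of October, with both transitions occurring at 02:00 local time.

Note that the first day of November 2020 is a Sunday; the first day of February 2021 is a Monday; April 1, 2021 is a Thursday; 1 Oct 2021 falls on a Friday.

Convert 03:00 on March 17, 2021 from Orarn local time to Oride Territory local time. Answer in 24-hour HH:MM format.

1 November 2020 is a Sunday, so the first Friday is November 6 and the fourth is November 27.
1 February 2021 is a Monday, so the first Friday is February 5 and the third is February 19.
March 17, 2021 does not fall between 27 November 2020 and 19 February 2021, so daylight saving is not in effect and Orarn is at UTC−04:00.
03:00 Orarn + 4h = 07:00 UTC.
1 April 2021 is a Thursday, so the first Monday is April 5.
1 October 2021 is a Friday, so the first Sunday is October 3 and the third is October 17.
At the standard offset (UTC+11:15), 07:00 UTC + 11h15m = 18:15 Oride Territory standard time.
Daylight saving runs 5 April – 17 October; the standard-time date in Oride Territory, March 17, 2021, is outside that window, so Oride Territory is on standard time at UTC+11:15.
07:00 UTC + 11h15m = 18:15 Oride Territory.

18:15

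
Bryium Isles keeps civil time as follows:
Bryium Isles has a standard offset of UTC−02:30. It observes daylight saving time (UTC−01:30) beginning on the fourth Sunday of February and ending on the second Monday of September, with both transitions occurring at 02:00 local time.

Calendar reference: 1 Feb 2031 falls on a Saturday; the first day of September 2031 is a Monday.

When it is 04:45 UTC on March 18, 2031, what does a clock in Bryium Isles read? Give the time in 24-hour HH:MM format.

03:15

1 February 2031 is a Saturday, so the first Sunday is February 2 and the fourth is February 23.
1 September 2031 is a Monday, so the first Monday is September 1 and the second is September 8.
At the standard offset (UTC−02:30), 04:45 UTC − 2h30m = 02:15 Bryium Isles standard time.
The standard-time date in Bryium Isles, March 18, 2031, lies within the daylight-saving period (23 February – 8 September), so Bryium Isles is on daylight time, UTC−01:30.
04:45 UTC − 1h30m = 03:15 local.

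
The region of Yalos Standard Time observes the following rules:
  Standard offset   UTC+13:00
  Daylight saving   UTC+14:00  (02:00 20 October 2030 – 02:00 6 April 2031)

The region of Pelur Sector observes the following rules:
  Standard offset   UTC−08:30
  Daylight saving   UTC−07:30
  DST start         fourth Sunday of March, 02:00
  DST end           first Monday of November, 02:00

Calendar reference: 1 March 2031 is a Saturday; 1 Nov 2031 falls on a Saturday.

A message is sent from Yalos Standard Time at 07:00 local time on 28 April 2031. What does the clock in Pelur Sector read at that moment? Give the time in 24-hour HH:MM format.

28 April 2031 is outside the daylight-saving period (20 October 2030 – 6 April 2031), so Yalos Standard Time is on standard time, UTC+13:00.
07:00 Yalos Standard Time − 13h = 18:00 UTC (rolling into the previous day, 27 April 2031).
1 March 2031 is a Saturday, so the first Sunday is March 2 and the fourth is March 23.
1 November 2031 is a Saturday, so the first Monday is November 3.
At the standard offset (UTC−08:30), 18:00 UTC − 8h30m = 09:30 Pelur Sector standard time.
The standard-time date in Pelur Sector, 27 April 2031, falls between 23 March and 3 November, so daylight saving is in effect and Pelur Sector is at UTC−07:30.
18:00 UTC − 7h30m = 10:30 Pelur Sector.

10:30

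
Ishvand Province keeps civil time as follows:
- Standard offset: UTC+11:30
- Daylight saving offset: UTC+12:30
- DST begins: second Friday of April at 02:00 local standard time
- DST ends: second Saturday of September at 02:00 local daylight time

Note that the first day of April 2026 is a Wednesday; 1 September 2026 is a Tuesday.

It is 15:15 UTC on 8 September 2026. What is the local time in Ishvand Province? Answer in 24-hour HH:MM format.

1 April 2026 is a Wednesday, so the first Friday is April 3 and the second is April 10.
1 September 2026 is a Tuesday, so the first Saturday is September 5 and the second is September 12.
At the standard offset (UTC+11:30), 15:15 UTC + 11h30m = 02:45 Ishvand Province standard time (rolling into the next day, 9 September 2026).
The standard-time date in Ishvand Province, 9 September 2026, lies within the daylight-saving period (10 April – 12 September), so Ishvand Province is on daylight time, UTC+12:30.
15:15 UTC + 12h30m = 03:45 local (rolling into the next day, 9 September 2026).

03:45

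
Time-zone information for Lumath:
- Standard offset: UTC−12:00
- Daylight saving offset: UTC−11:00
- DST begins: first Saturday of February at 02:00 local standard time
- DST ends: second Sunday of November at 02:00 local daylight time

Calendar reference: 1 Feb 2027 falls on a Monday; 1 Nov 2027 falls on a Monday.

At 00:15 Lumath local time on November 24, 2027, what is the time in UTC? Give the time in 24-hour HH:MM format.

12:15

1 February 2027 is a Monday, so the first Saturday is February 6.
1 November 2027 is a Monday, so the first Sunday is November 7 and the second is November 14.
Daylight saving runs 6 February – 14 November; November 24, 2027 is outside that window, so Lumath is on standard time at UTC−12:00.
00:15 local + 12h = 12:15 UTC.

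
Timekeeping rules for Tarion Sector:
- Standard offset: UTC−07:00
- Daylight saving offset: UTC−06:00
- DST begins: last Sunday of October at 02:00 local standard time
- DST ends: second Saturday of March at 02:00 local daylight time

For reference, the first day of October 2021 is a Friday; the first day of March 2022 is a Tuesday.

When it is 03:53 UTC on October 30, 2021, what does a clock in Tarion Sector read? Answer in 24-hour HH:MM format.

20:53

1 October 2021 is a Friday, so Sundays fall on 3, 10, 17, 24, 31; the last is October 31.
1 March 2022 is a Tuesday, so the first Saturday is March 5 and the second is March 12.
At the standard offset (UTC−07:00), 03:53 UTC − 7h = 20:53 Tarion Sector standard time (rolling into the previous day, 29 October 2021).
The standard-time date in Tarion Sector, October 29, 2021, does not fall between 31 October 2021 and 12 March 2022, so daylight saving is not in effect and Tarion Sector is at UTC−07:00.
03:53 UTC − 7h = 20:53 local (rolling into the previous day, 29 October 2021).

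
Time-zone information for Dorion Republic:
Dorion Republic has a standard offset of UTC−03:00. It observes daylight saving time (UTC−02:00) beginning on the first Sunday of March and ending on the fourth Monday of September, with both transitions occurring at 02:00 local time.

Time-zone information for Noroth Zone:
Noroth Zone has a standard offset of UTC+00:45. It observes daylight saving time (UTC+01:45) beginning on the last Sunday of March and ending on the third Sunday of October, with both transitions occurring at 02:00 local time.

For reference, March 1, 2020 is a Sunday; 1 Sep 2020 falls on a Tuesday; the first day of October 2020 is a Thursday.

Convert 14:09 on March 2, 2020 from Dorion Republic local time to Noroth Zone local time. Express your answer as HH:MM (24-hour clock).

16:54

1 March 2020 is a Sunday, so the first Sunday is March 1.
1 September 2020 is a Tuesday, so the first Monday is September 7 and the fourth is September 28.
March 2, 2020 falls between 1 March and 28 September, so daylight saving is in effect and Dorion Republic is at UTC−02:00.
14:09 Dorion Republic + 2h = 16:09 UTC.
1 March 2020 is a Sunday, so Sundays fall on 1, 8, 15, 22, 29; the last is March 29.
1 October 2020 is a Thursday, so the first Sunday is October 4 and the third is October 18.
At the standard offset (UTC+00:45), 16:09 UTC + 0h45m = 16:54 Noroth Zone standard time.
Daylight saving runs 29 March – 18 October; the standard-time date in Noroth Zone, March 2, 2020, is outside that window, so Noroth Zone is on standard time at UTC+00:45.
16:09 UTC + 0h45m = 16:54 Noroth Zone.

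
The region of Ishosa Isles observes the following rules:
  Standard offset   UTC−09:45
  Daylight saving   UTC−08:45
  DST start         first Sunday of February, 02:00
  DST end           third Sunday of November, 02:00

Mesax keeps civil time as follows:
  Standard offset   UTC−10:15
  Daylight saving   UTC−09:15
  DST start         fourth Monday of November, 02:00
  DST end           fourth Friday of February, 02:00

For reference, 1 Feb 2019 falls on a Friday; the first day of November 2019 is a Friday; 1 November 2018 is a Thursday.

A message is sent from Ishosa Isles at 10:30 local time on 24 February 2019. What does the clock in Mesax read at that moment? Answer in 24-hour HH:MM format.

1 February 2019 is a Friday, so the first Sunday is February 3.
1 November 2019 is a Friday, so the first Sunday is November 3 and the third is November 17.
24 February 2019 falls between 3 February and 17 November, so daylight saving is in effect and Ishosa Isles is at UTC−08:45.
10:30 Ishosa Isles + 8h45m = 19:15 UTC.
1 November 2018 is a Thursday, so the first Monday is November 5 and the fourth is November 26.
1 February 2019 is a Friday, so the first Friday is February 1 and the fourth is February 22.
At the standard offset (UTC−10:15), 19:15 UTC − 10h15m = 09:00 Mesax standard time.
Daylight saving runs 26 November 2018 – 22 February 2019; the standard-time date in Mesax, 24 February 2019, is outside that window, so Mesax is on standard time at UTC−10:15.
19:15 UTC − 10h15m = 09:00 Mesax.

09:00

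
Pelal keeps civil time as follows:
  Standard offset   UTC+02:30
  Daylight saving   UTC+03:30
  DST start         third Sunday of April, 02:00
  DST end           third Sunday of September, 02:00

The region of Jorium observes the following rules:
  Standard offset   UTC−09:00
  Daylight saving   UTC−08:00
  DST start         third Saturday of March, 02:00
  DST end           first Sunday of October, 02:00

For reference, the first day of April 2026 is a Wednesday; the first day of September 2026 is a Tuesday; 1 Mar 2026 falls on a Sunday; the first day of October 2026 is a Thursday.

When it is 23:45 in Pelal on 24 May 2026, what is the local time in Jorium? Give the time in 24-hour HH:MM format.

12:15

1 April 2026 is a Wednesday, so the first Sunday is April 5 and the third is April 19.
1 September 2026 is a Tuesday, so the first Sunday is September 6 and the third is September 20.
24 May 2026 falls between 19 April and 20 September, so daylight saving is in effect and Pelal is at UTC+03:30.
23:45 Pelal − 3h30m = 20:15 UTC.
1 March 2026 is a Sunday, so the first Saturday is March 7 and the third is March 21.
1 October 2026 is a Thursday, so the first Sunday is October 4.
At the standard offset (UTC−09:00), 20:15 UTC − 9h = 11:15 Jorium standard time.
The standard-time date in Jorium, 24 May 2026, lies within the daylight-saving period (21 March – 4 October), so Jorium is on daylight time, UTC−08:00.
20:15 UTC − 8h = 12:15 Jorium.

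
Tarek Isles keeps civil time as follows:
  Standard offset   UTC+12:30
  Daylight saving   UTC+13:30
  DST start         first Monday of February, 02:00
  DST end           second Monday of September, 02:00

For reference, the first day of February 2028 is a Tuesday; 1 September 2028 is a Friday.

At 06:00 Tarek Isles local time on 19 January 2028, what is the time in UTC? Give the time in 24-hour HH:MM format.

1 February 2028 is a Tuesday, so the first Monday is February 7.
1 September 2028 is a Friday, so the first Monday is September 4 and the second is September 11.
Daylight saving runs 7 February – 11 September; 19 January 2028 is outside that window, so Tarek Isles is on standard time at UTC+12:30.
06:00 local − 12h30m = 17:30 UTC (rolling into the previous day, 18 January 2028).

17:30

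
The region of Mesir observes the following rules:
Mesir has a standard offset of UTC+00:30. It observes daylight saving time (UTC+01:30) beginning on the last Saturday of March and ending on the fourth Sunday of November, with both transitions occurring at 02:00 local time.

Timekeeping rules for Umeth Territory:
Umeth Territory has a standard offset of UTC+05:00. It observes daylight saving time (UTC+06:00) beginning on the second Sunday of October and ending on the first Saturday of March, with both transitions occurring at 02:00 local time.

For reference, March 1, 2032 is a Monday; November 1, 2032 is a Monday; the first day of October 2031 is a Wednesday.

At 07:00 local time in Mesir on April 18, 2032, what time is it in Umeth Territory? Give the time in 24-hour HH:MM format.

10:30

1 March 2032 is a Monday, so Saturdays fall on 6, 13, 20, 27; the last is March 27.
1 November 2032 is a Monday, so the first Sunday is November 7 and the fourth is November 28.
April 18, 2032 lies within the daylight-saving period (27 March – 28 November), so Mesir is on daylight time, UTC+01:30.
07:00 Mesir − 1h30m = 05:30 UTC.
1 October 2031 is a Wednesday, so the first Sunday is October 5 and the second is October 12.
1 March 2032 is a Monday, so the first Saturday is March 6.
At the standard offset (UTC+05:00), 05:30 UTC + 5h = 10:30 Umeth Territory standard time.
Daylight saving runs 12 October 2031 – 6 March 2032; the standard-time date in Umeth Territory, April 18, 2032, is outside that window, so Umeth Territory is on standard time at UTC+05:00.
05:30 UTC + 5h = 10:30 Umeth Territory.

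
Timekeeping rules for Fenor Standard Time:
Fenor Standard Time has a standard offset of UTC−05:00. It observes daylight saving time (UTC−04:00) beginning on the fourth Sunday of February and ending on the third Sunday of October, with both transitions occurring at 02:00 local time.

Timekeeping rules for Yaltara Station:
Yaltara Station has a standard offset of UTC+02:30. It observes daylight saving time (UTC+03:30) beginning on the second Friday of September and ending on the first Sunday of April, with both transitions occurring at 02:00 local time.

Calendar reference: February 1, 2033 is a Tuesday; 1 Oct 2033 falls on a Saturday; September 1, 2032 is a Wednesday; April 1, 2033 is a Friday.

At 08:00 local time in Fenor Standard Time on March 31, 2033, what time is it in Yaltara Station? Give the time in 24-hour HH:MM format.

15:30

1 February 2033 is a Tuesday, so the first Sunday is February 6 and the fourth is February 27.
1 October 2033 is a Saturday, so the first Sunday is October 2 and the third is October 16.
March 31, 2033 falls between 27 February and 16 October, so daylight saving is in effect and Fenor Standard Time is at UTC−04:00.
08:00 Fenor Standard Time + 4h = 12:00 UTC.
1 September 2032 is a Wednesday, so the first Friday is September 3 and the second is September 10.
1 April 2033 is a Friday, so the first Sunday is April 3.
At the standard offset (UTC+02:30), 12:00 UTC + 2h30m = 14:30 Yaltara Station standard time.
Daylight saving runs 10 September 2032 – 3 April 2033; the standard-time date in Yaltara Station, March 31, 2033, is inside that window, so Yaltara Station is at UTC+03:30.
12:00 UTC + 3h30m = 15:30 Yaltara Station.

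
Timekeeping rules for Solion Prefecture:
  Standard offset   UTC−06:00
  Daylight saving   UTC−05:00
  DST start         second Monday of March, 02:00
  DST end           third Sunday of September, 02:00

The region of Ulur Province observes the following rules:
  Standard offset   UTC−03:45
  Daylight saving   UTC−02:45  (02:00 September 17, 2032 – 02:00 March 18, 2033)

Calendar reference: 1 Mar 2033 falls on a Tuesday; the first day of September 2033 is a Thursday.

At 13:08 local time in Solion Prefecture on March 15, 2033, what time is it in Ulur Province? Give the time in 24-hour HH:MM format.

15:23

1 March 2033 is a Tuesday, so the first Monday is March 7 and the second is March 14.
1 September 2033 is a Thursday, so the first Sunday is September 4 and the third is September 18.
Daylight saving runs 14 March – 18 September; March 15, 2033 is inside that window, so Solion Prefecture is at UTC−05:00.
13:08 Solion Prefecture + 5h = 18:08 UTC.
At the standard offset (UTC−03:45), 18:08 UTC − 3h45m = 14:23 Ulur Province standard time.
Daylight saving runs 17 September 2032 – 18 March 2033; the standard-time date in Ulur Province, March 15, 2033, is inside that window, so Ulur Province is at UTC−02:45.
18:08 UTC − 2h45m = 15:23 Ulur Province.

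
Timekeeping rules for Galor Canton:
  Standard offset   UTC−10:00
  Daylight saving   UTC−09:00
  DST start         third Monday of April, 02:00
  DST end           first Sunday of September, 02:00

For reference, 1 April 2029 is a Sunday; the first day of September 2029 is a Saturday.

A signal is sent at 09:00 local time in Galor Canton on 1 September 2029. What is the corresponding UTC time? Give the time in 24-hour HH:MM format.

18:00

1 April 2029 is a Sunday, so the first Monday is April 2 and the third is April 16.
1 September 2029 is a Saturday, so the first Sunday is September 2.
1 September 2029 lies within the daylight-saving period (16 April – 2 September), so Galor Canton is on daylight time, UTC−09:00.
09:00 local + 9h = 18:00 UTC.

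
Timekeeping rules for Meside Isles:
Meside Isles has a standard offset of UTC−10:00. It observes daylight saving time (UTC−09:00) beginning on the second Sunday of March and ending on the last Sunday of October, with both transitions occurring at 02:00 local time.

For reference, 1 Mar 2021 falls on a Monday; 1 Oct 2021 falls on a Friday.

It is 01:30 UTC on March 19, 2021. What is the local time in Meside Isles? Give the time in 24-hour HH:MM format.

1 March 2021 is a Monday, so the first Sunday is March 7 and the second is March 14.
1 October 2021 is a Friday, so Sundays fall on 3, 10, 17, 24, 31; the last is October 31.
At the standard offset (UTC−10:00), 01:30 UTC − 10h = 15:30 Meside Isles standard time (rolling into the previous day, 18 March 2021).
The standard-time date in Meside Isles, March 18, 2021, lies within the daylight-saving period (14 March – 31 October), so Meside Isles is on daylight time, UTC−09:00.
01:30 UTC − 9h = 16:30 local (rolling into the previous day, 18 March 2021).

16:30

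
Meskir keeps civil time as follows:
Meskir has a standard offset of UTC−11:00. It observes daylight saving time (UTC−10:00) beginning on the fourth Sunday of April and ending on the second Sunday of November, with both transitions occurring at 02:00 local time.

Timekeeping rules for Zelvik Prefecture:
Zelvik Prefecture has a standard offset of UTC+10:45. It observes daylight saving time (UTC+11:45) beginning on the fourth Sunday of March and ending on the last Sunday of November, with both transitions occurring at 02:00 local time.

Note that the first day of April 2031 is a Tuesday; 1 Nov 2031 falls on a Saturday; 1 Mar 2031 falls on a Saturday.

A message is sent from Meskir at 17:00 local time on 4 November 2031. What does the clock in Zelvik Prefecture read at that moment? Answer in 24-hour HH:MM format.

14:45

1 April 2031 is a Tuesday, so the first Sunday is April 6 and the fourth is April 27.
1 November 2031 is a Saturday, so the first Sunday is November 2 and the second is November 9.
4 November 2031 falls between 27 April and 9 November, so daylight saving is in effect and Meskir is at UTC−10:00.
17:00 Meskir + 10h = 03:00 UTC (rolling into the next day, 5 November 2031).
1 March 2031 is a Saturday, so the first Sunday is March 2 and the fourth is March 23.
1 November 2031 is a Saturday, so Sundays fall on 2, 9, 16, 23, 30; the last is November 30.
At the standard offset (UTC+10:45), 03:00 UTC + 10h45m = 13:45 Zelvik Prefecture standard time.
The standard-time date in Zelvik Prefecture, 5 November 2031, lies within the daylight-saving period (23 March – 30 November), so Zelvik Prefecture is on daylight time, UTC+11:45.
03:00 UTC + 11h45m = 14:45 Zelvik Prefecture.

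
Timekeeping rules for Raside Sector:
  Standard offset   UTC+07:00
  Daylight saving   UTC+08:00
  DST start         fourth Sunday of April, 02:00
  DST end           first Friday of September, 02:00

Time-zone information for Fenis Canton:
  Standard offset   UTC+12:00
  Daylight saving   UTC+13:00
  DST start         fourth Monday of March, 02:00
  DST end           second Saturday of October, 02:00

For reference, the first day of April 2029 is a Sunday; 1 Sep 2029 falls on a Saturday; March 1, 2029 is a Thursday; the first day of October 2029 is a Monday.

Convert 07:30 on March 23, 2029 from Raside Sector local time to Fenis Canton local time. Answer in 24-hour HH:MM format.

1 April 2029 is a Sunday, so the first Sunday is April 1 and the fourth is April 22.
1 September 2029 is a Saturday, so the first Friday is September 7.
Daylight saving runs 22 April – 7 September; March 23, 2029 is outside that window, so Raside Sector is on standard time at UTC+07:00.
07:30 Raside Sector − 7h = 00:30 UTC.
1 March 2029 is a Thursday, so the first Monday is March 5 and the fourth is March 26.
1 October 2029 is a Monday, so the first Saturday is October 6 and the second is October 13.
At the standard offset (UTC+12:00), 00:30 UTC + 12h = 12:30 Fenis Canton standard time.
The standard-time date in Fenis Canton, March 23, 2029, does not fall between 26 March and 13 October, so daylight saving is not in effect and Fenis Canton is at UTC+12:00.
00:30 UTC + 12h = 12:30 Fenis Canton.

12:30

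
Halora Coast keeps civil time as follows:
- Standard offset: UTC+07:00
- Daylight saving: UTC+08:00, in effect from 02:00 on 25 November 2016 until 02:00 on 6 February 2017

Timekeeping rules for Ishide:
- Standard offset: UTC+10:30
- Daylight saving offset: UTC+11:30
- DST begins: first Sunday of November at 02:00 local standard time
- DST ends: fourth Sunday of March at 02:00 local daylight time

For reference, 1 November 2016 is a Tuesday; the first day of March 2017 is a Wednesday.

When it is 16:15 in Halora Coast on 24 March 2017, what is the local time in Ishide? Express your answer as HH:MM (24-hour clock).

Daylight saving runs 25 November 2016 – 6 February 2017; 24 March 2017 is outside that window, so Halora Coast is on standard time at UTC+07:00.
16:15 Halora Coast − 7h = 09:15 UTC.
1 November 2016 is a Tuesday, so the first Sunday is November 6.
1 March 2017 is a Wednesday, so the first Sunday is March 5 and the fourth is March 26.
At the standard offset (UTC+10:30), 09:15 UTC + 10h30m = 19:45 Ishide standard time.
The standard-time date in Ishide, 24 March 2017, falls between 6 November 2016 and 26 March 2017, so daylight saving is in effect and Ishide is at UTC+11:30.
09:15 UTC + 11h30m = 20:45 Ishide.

20:45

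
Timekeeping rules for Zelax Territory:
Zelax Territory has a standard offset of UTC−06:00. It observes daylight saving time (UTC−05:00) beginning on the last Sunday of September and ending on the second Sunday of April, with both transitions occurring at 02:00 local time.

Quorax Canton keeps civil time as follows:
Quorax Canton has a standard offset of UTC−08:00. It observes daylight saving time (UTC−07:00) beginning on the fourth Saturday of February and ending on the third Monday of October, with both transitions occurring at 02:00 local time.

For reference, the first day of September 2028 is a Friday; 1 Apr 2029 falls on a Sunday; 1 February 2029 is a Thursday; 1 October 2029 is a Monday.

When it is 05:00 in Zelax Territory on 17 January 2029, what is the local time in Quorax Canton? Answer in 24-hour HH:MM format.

1 September 2028 is a Friday, so Sundays fall on 3, 10, 17, 24; the last is September 24.
1 April 2029 is a Sunday, so the first Sunday is April 1 and the second is April 8.
17 January 2029 falls between 24 September 2028 and 8 April 2029, so daylight saving is in effect and Zelax Territory is at UTC−05:00.
05:00 Zelax Territory + 5h = 10:00 UTC.
1 February 2029 is a Thursday, so the first Saturday is February 3 and the fourth is February 24.
1 October 2029 is a Monday, so the first Monday is October 1 and the third is October 15.
At the standard offset (UTC−08:00), 10:00 UTC − 8h = 02:00 Quorax Canton standard time.
Daylight saving runs 24 February – 15 October; the standard-time date in Quorax Canton, 17 January 2029, is outside that window, so Quorax Canton is on standard time at UTC−08:00.
10:00 UTC − 8h = 02:00 Quorax Canton.

02:00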